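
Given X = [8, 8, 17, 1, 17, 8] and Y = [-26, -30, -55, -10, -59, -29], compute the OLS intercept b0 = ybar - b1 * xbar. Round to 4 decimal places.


First find the slope: b1 = -3.0017.
Means: xbar = 9.8333, ybar = -34.8333.
b0 = ybar - b1 * xbar = -34.8333 - -3.0017 * 9.8333 = -5.3162.

-5.3162


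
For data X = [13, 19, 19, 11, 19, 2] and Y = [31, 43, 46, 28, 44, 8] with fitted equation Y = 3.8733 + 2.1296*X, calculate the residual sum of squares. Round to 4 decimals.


For each point, residual = actual - predicted.
Residuals: [-0.5581, -1.3357, 1.6643, 0.7011, -0.3357, -0.1325].
Sum of squared residuals = 5.4873.

5.4873


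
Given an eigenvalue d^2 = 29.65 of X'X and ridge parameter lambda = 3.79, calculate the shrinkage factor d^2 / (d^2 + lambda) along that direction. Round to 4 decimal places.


Denominator = d^2 + lambda = 29.65 + 3.79 = 33.4400.
Shrinkage = 29.65 / 33.4400 = 0.8867.

0.8867


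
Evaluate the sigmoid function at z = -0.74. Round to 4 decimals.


exp(0.7400) = 2.0959.
1 + exp(-z) = 3.0959.
sigmoid = 1/3.0959 = 0.3230.

0.3230


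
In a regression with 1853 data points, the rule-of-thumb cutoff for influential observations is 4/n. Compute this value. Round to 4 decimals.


The threshold is 4/n.
4/1853 = 0.0022.

0.0022


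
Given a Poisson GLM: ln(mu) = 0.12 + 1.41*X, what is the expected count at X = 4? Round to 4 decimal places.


Compute eta = 0.12 + 1.41 * 4 = 5.7600.
Apply inverse link: mu = e^5.7600 = 317.3483.

317.3483


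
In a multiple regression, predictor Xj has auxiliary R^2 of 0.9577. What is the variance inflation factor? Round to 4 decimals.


VIF = 1 / (1 - 0.9577).
= 1 / 0.0423 = 23.6407.

23.6407


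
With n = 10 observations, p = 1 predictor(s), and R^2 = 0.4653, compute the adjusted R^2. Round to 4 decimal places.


Adjusted R^2 = 1 - (1 - R^2) * (n-1)/(n-p-1).
(1 - R^2) = 0.5347.
(n-1)/(n-p-1) = 9/8.
(1 - R^2) * (n-1) = 0.5347 * 9 = 4.8123.
Divide by (n-p-1): 4.8123 / 8 = 0.6015.
Adj R^2 = 1 - 0.6015 = 0.3985.

0.3985


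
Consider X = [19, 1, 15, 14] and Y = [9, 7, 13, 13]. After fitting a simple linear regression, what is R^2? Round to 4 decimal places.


The fitted line is Y = 7.7852 + 0.2216*X.
SSres = 18.0246, SStot = 27.0000.
R^2 = 1 - SSres/SStot = 0.3324.

0.3324


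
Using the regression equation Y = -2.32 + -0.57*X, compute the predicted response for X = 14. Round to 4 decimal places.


Predicted value:
Y = -2.32 + (-0.57)(14) = -2.32 + -7.9800 = -10.3000.

-10.3000


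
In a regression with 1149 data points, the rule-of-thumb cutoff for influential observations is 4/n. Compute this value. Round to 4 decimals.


The threshold is 4/n.
4/1149 = 0.0035.

0.0035


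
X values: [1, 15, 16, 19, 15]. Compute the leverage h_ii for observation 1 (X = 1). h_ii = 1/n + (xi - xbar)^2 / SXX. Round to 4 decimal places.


n = 5, xbar = 13.2000.
SXX = sum((xi - xbar)^2) = 196.8000.
h = 1/5 + (1 - 13.2000)^2 / 196.8000 = 0.9563.

0.9563


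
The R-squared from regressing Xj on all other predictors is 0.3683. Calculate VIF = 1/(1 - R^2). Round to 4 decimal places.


Denominator: 1 - 0.3683 = 0.6317.
VIF = 1 / 0.6317 = 1.5830.

1.5830


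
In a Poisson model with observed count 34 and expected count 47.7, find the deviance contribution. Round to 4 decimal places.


y/mu = 34/47.7 = 0.712788 (approx.), and ln(34/47.7) = -0.338571.
y * ln(y/mu) = 34 * -0.338571 = -11.511414.
y - mu = -13.7.
D = 2 * (-11.511414 - -13.7) = 4.377172, which rounds to 4.3772.

4.3772


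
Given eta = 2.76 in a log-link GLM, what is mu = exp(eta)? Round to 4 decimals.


The inverse log link gives:
mu = exp(2.76) = 15.7998.

15.7998


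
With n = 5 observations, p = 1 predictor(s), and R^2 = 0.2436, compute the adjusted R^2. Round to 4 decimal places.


Adjusted R^2 = 1 - (1 - R^2) * (n-1)/(n-p-1).
(1 - R^2) = 0.7564.
(n-1)/(n-p-1) = 4/3.
(1 - R^2) * (n-1) = 0.7564 * 4 = 3.0256.
Divide by (n-p-1): 3.0256 / 3 = 1.0085.
Adj R^2 = 1 - 1.0085 = -0.0085.

-0.0085


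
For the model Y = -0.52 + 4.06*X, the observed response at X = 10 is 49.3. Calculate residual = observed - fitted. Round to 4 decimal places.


Compute yhat = -0.52 + (4.06)(10) = 40.0800.
Residual = actual - predicted = 49.3 - 40.0800 = 9.2200.

9.2200


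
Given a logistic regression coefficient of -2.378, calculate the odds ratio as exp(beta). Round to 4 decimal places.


exp(-2.378) = 0.0927.
So the odds ratio is 0.0927.

0.0927


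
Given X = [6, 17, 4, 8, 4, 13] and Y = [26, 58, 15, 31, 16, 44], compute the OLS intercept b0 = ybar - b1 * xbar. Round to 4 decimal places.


Compute b1 = 3.1531 from the OLS formula.
With xbar = 8.6667 and ybar = 31.6667, the intercept is:
b0 = 31.6667 - 3.1531 * 8.6667 = 4.3397.

4.3397


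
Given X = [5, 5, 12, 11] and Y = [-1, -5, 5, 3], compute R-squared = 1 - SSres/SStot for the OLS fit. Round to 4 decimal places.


The fitted line is Y = -8.4737 + 1.0877*X.
SSres = 8.4211, SStot = 59.0000.
R^2 = 1 - SSres/SStot = 0.8573.

0.8573


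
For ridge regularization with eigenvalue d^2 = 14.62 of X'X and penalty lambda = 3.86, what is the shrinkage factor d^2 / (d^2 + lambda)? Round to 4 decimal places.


d^2 + lambda = 14.62 + 3.86 = 18.4800.
Shrinkage factor = 14.62/18.4800 = 0.7911.

0.7911


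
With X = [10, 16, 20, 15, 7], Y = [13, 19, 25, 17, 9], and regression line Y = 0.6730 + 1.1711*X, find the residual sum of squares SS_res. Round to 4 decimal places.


Compute predicted values, then residuals = yi - yhat_i.
Residuals: [0.6160, -0.4106, 0.9050, -1.2395, 0.1293].
SSres = sum(residual^2) = 2.9202.

2.9202


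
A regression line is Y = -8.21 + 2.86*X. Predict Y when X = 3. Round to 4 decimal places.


Plug X = 3 into Y = -8.21 + 2.86*X:
Y = -8.21 + 8.5800 = 0.3700.

0.3700


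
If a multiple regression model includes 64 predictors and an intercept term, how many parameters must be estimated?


Each predictor gets one coefficient, plus one intercept.
Total parameters = 64 + 1 = 65.

65


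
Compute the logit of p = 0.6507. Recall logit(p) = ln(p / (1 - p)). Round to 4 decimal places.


Compute the odds: 0.6507/0.3493 = 1.8629.
Take the natural log: ln(1.8629) = 0.6221.

0.6221


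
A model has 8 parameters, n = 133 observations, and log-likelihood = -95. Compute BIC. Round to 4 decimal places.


ln(133) = 4.890349.
k * ln(n) = 8 * 4.890349 = 39.122792.
-2L = 190.
BIC = 39.122792 + 190 = 229.122792, which rounds to 229.1228.

229.1228


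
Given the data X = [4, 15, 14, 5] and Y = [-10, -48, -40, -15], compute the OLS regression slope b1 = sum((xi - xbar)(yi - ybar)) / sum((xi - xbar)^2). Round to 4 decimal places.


The sample means are xbar = 9.5000 and ybar = -28.2500.
Compute S_xx = 101.0000 and S_xy = -321.5000.
Slope b1 = S_xy / S_xx = -321.5000 / 101.0000 = -3.1832.

-3.1832


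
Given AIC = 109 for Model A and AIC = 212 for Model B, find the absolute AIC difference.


Compute |109 - 212| = 103.
Model A has the smaller AIC.

103


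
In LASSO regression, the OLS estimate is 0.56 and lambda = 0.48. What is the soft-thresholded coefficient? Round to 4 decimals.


Check: |0.56| = 0.56 vs lambda = 0.48.
Since |beta| > lambda, coefficient = sign(beta)*(|beta| - lambda) = 0.0800.
Soft-thresholded coefficient = 0.0800.

0.0800


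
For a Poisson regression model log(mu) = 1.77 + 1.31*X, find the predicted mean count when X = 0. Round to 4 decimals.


Compute eta = 1.77 + 1.31 * 0 = 1.7700.
Apply inverse link: mu = e^1.7700 = 5.8709.

5.8709


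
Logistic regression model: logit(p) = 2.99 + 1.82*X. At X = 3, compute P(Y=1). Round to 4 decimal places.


Linear predictor: z = 2.99 + 1.82 * 3 = 8.4500.
P = 1/(1 + exp(-8.4500)) = 1/(1 + 0.0002) = 0.9998.

0.9998


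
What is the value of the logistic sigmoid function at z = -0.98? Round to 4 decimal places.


Compute exp(0.9800) = 2.6645.
Sigmoid = 1 / (1 + 2.6645) = 1 / 3.6645 = 0.2729.

0.2729


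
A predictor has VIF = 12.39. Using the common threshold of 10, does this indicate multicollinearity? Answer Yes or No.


The threshold is 10.
VIF = 12.39 is >= 10.
Multicollinearity indication: Yes.

Yes


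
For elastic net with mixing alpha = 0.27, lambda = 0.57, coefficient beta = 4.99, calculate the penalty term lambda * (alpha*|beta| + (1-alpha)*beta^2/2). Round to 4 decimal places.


alpha * |beta| = 0.27 * 4.99 = 1.3473.
(1-alpha) * beta^2/2 = 0.73 * 24.9001/2 = 9.0885.
Total = 0.57 * (1.3473 + 9.0885) = 5.9484.

5.9484


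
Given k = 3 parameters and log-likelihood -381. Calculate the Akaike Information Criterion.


Compute:
2k = 2*3 = 6.
-2*loglik = -2*(-381) = 762.
AIC = 6 + 762 = 768.

768


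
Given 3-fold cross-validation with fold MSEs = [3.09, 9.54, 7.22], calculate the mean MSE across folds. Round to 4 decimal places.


Sum of fold MSEs = 19.8500.
Average = 19.8500 / 3 = 6.6167.

6.6167


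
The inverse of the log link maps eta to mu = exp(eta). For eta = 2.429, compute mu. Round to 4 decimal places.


The inverse log link gives:
mu = exp(2.429) = 11.3475.

11.3475


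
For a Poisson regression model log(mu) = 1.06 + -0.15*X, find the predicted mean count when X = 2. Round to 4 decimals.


Linear predictor: eta = 1.06 + (-0.15)(2) = 0.7600.
Expected count: mu = exp(0.7600) = 2.1383.

2.1383


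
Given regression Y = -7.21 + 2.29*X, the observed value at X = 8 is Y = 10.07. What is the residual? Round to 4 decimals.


Fitted value at X = 8 is yhat = -7.21 + 2.29*8 = 11.1100.
Residual = 10.07 - 11.1100 = -1.0400.

-1.0400


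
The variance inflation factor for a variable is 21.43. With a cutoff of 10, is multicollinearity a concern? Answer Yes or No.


The threshold is 10.
VIF = 21.43 is >= 10.
Multicollinearity indication: Yes.

Yes


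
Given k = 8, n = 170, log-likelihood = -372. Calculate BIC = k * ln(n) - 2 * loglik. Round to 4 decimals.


Compute k*ln(n) = 8*ln(170) = 8*5.135798 = 41.086384.
Then -2*loglik = 744.
BIC = 41.086384 + 744 = 785.086384, which rounds to 785.0864.

785.0864


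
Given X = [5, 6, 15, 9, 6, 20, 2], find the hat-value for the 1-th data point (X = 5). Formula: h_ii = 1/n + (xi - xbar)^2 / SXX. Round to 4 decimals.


Mean of X: xbar = 9.0000.
SXX = 240.0000.
For X = 5: h = 1/7 + (5 - 9.0000)^2/240.0000 = 0.2095.

0.2095


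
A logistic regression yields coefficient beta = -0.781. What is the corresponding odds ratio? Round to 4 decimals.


exp(-0.781) = 0.4579.
So the odds ratio is 0.4579.

0.4579


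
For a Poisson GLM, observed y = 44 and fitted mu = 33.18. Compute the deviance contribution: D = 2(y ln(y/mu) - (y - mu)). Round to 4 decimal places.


y/mu = 44/33.18 = 1.326100 (approx.), and ln(44/33.18) = 0.282242.
y * ln(y/mu) = 44 * 0.282242 = 12.418648.
y - mu = 10.82.
D = 2 * (12.418648 - 10.82) = 3.197296, which rounds to 3.1973.

3.1973


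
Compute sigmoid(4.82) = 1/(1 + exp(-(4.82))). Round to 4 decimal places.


Compute exp(-4.8200) = 0.0081.
Sigmoid = 1 / (1 + 0.0081) = 1 / 1.0081 = 0.9920.

0.9920


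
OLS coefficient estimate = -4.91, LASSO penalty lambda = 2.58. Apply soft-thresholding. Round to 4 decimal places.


Check: |-4.91| = 4.91 vs lambda = 2.58.
Since |beta| > lambda, coefficient = sign(beta)*(|beta| - lambda) = -2.3300.
Soft-thresholded coefficient = -2.3300.

-2.3300


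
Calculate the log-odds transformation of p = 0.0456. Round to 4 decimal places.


1 - p = 0.9544.
p/(1-p) = 0.0478.
logit = ln(0.0478) = -3.0412.

-3.0412


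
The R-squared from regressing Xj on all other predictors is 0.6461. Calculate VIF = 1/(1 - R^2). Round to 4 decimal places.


Denominator: 1 - 0.6461 = 0.3539.
VIF = 1 / 0.3539 = 2.8257.

2.8257


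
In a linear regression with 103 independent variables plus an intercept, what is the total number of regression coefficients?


Total coefficients = number of predictors + 1 (for the intercept).
= 103 + 1 = 104.

104


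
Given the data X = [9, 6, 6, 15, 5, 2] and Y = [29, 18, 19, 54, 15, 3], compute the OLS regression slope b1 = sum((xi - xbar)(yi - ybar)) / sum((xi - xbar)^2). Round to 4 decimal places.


First compute the means: xbar = 7.1667, ybar = 23.0000.
Then S_xx = sum((xi - xbar)^2) = 98.8333.
S_xy = sum((xi - xbar)(yi - ybar)) = 385.0000.
b1 = S_xy / S_xx = 385.0000 / 98.8333 = 3.8954.

3.8954


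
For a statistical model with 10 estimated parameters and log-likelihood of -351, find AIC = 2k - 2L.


AIC = 2*10 - 2*(-351).
= 20 + 702 = 722.

722


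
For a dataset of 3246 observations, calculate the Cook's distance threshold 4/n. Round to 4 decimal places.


Cook's distance cutoff = 4/n = 4/3246.
= 0.0012.

0.0012


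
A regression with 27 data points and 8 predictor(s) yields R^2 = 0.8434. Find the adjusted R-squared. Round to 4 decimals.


Adjusted R^2 = 1 - (1 - R^2) * (n-1)/(n-p-1).
(1 - R^2) = 0.1566.
(n-1)/(n-p-1) = 26/18.
(1 - R^2) * (n-1) = 0.1566 * 26 = 4.0716.
Divide by (n-p-1): 4.0716 / 18 = 0.2262.
Adj R^2 = 1 - 0.2262 = 0.7738.

0.7738


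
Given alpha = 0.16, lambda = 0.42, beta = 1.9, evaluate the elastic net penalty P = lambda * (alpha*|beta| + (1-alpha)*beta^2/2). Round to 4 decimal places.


alpha * |beta| = 0.16 * 1.9 = 0.3040.
(1-alpha) * beta^2/2 = 0.84 * 3.6100/2 = 1.5162.
Total = 0.42 * (0.3040 + 1.5162) = 0.7645.

0.7645


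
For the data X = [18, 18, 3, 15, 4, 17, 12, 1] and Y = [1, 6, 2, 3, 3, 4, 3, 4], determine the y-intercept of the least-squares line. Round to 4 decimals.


Compute b1 = 0.0302 from the OLS formula.
With xbar = 11.0000 and ybar = 3.2500, the intercept is:
b0 = 3.2500 - 0.0302 * 11.0000 = 2.9176.

2.9176


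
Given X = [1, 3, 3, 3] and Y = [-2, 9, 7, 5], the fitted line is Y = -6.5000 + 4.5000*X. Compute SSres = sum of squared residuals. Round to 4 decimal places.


Predicted values from Y = -6.5000 + 4.5000*X.
Residuals: [0.0000, 2.0000, 0.0000, -2.0000].
SSres = 8.0000.

8.0000


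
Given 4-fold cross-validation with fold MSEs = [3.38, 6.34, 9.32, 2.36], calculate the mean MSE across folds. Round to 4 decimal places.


Add all fold MSEs: 21.4000.
Divide by k = 4: 21.4000/4 = 5.3500.

5.3500


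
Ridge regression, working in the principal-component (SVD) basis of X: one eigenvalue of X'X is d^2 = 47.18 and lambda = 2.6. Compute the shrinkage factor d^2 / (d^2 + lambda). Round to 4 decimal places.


Compute the denominator: 47.18 + 2.6 = 49.7800.
Shrinkage factor = 47.18 / 49.7800 = 0.9478.

0.9478


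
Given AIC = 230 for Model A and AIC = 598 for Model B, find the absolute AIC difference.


|AIC_A - AIC_B| = |230 - 598| = 368.
Model A is preferred (lower AIC).

368


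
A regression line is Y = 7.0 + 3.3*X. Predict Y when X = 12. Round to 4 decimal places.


Substitute X = 12 into the equation:
Y = 7.0 + 3.3 * 12 = 7.0 + 39.6000 = 46.6000.

46.6000


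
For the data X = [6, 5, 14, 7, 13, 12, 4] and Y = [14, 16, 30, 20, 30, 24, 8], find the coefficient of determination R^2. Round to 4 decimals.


Fit the OLS line: b0 = 3.7238, b1 = 1.9006.
SSres = 37.8343.
SStot = 411.4286.
R^2 = 1 - 37.8343/411.4286 = 0.9080.

0.9080


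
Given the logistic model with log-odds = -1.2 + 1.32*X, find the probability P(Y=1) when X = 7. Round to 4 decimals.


Compute z = -1.2 + (1.32)(7) = 8.0400.
exp(-z) = 0.0003.
P = 1/(1 + 0.0003) = 0.9997.

0.9997


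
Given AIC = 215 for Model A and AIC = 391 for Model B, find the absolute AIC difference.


Compute |215 - 391| = 176.
Model A has the smaller AIC.

176


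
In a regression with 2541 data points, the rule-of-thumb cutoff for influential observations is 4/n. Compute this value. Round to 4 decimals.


The threshold is 4/n.
4/2541 = 0.0016.

0.0016


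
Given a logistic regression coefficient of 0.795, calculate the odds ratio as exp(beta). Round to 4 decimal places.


Odds ratio = exp(beta) = exp(0.795).
= 2.2144.

2.2144


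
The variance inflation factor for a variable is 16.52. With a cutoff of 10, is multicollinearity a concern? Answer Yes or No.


Compare VIF = 16.52 to the threshold of 10.
16.52 >= 10, so the answer is Yes.

Yes


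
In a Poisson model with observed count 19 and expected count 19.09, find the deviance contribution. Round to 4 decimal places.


Compute y*ln(y/mu) = 19*ln(19/19.09) = 19*-0.004726 = -0.089794.
y - mu = -0.09.
D = 2*(-0.089794 - (-0.09)) = 0.000412, which rounds to 0.0004.

0.0004


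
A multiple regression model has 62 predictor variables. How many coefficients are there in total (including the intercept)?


Each predictor gets one coefficient, plus one intercept.
Total parameters = 62 + 1 = 63.

63


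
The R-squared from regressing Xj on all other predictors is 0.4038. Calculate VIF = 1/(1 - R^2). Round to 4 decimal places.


Using VIF = 1/(1 - R^2_j):
1 - 0.4038 = 0.5962.
VIF = 1.6773.

1.6773


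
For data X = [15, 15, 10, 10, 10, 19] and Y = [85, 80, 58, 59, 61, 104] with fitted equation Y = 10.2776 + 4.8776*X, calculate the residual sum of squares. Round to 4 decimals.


Compute predicted values, then residuals = yi - yhat_i.
Residuals: [1.5584, -3.4416, -1.0536, -0.0536, 1.9464, 1.0480].
SSres = sum(residual^2) = 20.2729.

20.2729


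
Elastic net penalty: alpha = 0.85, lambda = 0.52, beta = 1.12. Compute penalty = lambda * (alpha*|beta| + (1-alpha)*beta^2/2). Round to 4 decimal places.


alpha * |beta| = 0.85 * 1.12 = 0.9520.
(1-alpha) * beta^2/2 = 0.15 * 1.2544/2 = 0.0941.
Total = 0.52 * (0.9520 + 0.0941) = 0.5440.

0.5440


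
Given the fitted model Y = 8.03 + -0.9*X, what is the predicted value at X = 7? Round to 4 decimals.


Predicted value:
Y = 8.03 + (-0.9)(7) = 8.03 + -6.3000 = 1.7300.

1.7300


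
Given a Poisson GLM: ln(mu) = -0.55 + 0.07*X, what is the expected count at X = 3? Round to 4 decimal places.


eta = -0.55 + 0.07 * 3 = -0.3400.
mu = exp(-0.3400) = 0.7118.

0.7118


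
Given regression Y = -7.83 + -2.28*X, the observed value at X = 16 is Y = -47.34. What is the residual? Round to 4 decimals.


Predicted = -7.83 + -2.28 * 16 = -44.3100.
Residual = -47.34 - -44.3100 = -3.0300.

-3.0300


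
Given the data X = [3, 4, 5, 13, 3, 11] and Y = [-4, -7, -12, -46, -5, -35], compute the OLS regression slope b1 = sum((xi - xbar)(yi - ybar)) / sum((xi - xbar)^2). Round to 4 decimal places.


The sample means are xbar = 6.5000 and ybar = -18.1667.
Compute S_xx = 95.5000 and S_xy = -389.5000.
Slope b1 = S_xy / S_xx = -389.5000 / 95.5000 = -4.0785.

-4.0785


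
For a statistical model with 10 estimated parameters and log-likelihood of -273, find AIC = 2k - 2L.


Compute:
2k = 2*10 = 20.
-2*loglik = -2*(-273) = 546.
AIC = 20 + 546 = 566.

566


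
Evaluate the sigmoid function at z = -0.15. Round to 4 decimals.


exp(0.1500) = 1.1618.
1 + exp(-z) = 2.1618.
sigmoid = 1/2.1618 = 0.4626.

0.4626


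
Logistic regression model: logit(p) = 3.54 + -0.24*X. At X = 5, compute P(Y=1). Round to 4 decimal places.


Linear predictor: z = 3.54 + -0.24 * 5 = 2.3400.
P = 1/(1 + exp(-2.3400)) = 1/(1 + 0.0963) = 0.9121.

0.9121


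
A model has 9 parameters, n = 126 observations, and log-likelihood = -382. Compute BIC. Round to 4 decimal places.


k * ln(n) = 9 * ln(126) = 9 * 4.836282 = 43.526538.
-2 * loglik = -2 * (-382) = 764.
BIC = 43.526538 + 764 = 807.526538, which rounds to 807.5265.

807.5265


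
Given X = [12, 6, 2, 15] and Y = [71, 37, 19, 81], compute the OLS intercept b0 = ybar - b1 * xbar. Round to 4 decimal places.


The slope is b1 = 4.9343.
Sample means are xbar = 8.7500 and ybar = 52.0000.
Intercept: b0 = 52.0000 - (4.9343)(8.7500) = 8.8248.

8.8248


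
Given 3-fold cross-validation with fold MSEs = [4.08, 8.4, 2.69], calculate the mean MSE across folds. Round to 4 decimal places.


Add all fold MSEs: 15.1700.
Divide by k = 3: 15.1700/3 = 5.0567.

5.0567


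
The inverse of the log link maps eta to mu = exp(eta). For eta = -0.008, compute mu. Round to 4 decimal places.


The inverse log link gives:
mu = exp(-0.008) = 0.9920.

0.9920


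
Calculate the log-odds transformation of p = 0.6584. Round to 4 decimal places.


1 - p = 0.3416.
p/(1-p) = 1.9274.
logit = ln(1.9274) = 0.6562.

0.6562


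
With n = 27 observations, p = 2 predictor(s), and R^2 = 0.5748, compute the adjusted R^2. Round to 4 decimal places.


Adjusted R^2 = 1 - (1 - R^2) * (n-1)/(n-p-1).
(1 - R^2) = 0.4252.
(n-1)/(n-p-1) = 26/24.
(1 - R^2) * (n-1) = 0.4252 * 26 = 11.0552.
Divide by (n-p-1): 11.0552 / 24 = 0.4606.
Adj R^2 = 1 - 0.4606 = 0.5394.

0.5394


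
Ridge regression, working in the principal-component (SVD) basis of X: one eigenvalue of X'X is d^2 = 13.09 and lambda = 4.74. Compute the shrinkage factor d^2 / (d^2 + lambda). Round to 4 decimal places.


Compute the denominator: 13.09 + 4.74 = 17.8300.
Shrinkage factor = 13.09 / 17.8300 = 0.7342.

0.7342


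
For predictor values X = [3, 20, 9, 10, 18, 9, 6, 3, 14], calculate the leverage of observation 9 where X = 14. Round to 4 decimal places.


Compute xbar = 10.2222 with n = 9 observations.
SXX = 295.5556.
Leverage = 1/9 + (14 - 10.2222)^2/295.5556 = 0.1594.

0.1594


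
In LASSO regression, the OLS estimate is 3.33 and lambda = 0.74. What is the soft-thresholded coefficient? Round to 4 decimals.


Check: |3.33| = 3.33 vs lambda = 0.74.
Since |beta| > lambda, coefficient = sign(beta)*(|beta| - lambda) = 2.5900.
Soft-thresholded coefficient = 2.5900.

2.5900


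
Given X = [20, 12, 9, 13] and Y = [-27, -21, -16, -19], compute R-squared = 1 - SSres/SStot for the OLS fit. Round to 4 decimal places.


After computing the OLS fit (b0=-7.7692, b1=-0.9615):
SSres = 4.6538, SStot = 64.7500.
R^2 = 1 - 4.6538/64.7500 = 0.9281.

0.9281


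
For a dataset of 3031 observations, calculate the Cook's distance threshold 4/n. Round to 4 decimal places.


Cook's distance cutoff = 4/n = 4/3031.
= 0.0013.

0.0013


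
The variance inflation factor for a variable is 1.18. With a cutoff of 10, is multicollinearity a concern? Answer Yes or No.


The threshold is 10.
VIF = 1.18 is < 10.
Multicollinearity indication: No.

No


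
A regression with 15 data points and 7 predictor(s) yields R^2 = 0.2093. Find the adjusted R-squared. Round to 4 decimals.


Adjusted R^2 = 1 - (1 - R^2) * (n-1)/(n-p-1).
(1 - R^2) = 0.7907.
(n-1)/(n-p-1) = 14/7.
(1 - R^2) * (n-1) = 0.7907 * 14 = 11.0698.
Divide by (n-p-1): 11.0698 / 7 = 1.5814.
Adj R^2 = 1 - 1.5814 = -0.5814.

-0.5814


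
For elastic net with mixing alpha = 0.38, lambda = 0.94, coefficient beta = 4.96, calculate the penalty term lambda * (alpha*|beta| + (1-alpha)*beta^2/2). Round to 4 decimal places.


Compute:
L1 = 0.38 * 4.96 = 1.8848.
L2 = 0.62 * 4.96^2 / 2 = 7.6265.
Penalty = 0.94 * (1.8848 + 7.6265) = 8.9406.

8.9406


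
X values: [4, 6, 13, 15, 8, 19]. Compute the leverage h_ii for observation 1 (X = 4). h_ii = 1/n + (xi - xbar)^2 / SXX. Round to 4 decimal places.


Compute xbar = 10.8333 with n = 6 observations.
SXX = 166.8333.
Leverage = 1/6 + (4 - 10.8333)^2/166.8333 = 0.4466.

0.4466


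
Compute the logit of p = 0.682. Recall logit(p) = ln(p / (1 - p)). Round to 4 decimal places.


1 - p = 0.318.
p/(1-p) = 2.1447.
logit = ln(2.1447) = 0.7630.

0.7630


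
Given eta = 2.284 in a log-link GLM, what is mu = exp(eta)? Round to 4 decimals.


The inverse log link gives:
mu = exp(2.284) = 9.8159.

9.8159


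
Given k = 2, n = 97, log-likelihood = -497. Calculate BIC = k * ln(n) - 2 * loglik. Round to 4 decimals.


Compute k*ln(n) = 2*ln(97) = 2*4.574711 = 9.149422.
Then -2*loglik = 994.
BIC = 9.149422 + 994 = 1003.149422, which rounds to 1003.1494.

1003.1494


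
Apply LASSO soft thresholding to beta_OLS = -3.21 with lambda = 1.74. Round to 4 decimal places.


|beta_OLS| = 3.21.
lambda = 1.74.
Since |beta| > lambda, coefficient = sign(beta)*(|beta| - lambda) = -1.4700.
Result = -1.4700.

-1.4700


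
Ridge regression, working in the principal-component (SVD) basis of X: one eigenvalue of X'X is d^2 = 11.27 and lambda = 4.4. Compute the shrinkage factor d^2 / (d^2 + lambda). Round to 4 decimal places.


Denominator = d^2 + lambda = 11.27 + 4.4 = 15.6700.
Shrinkage = 11.27 / 15.6700 = 0.7192.

0.7192


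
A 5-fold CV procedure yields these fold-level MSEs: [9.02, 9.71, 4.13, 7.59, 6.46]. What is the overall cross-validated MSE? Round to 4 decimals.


Sum of fold MSEs = 36.9100.
Average = 36.9100 / 5 = 7.3820.

7.3820


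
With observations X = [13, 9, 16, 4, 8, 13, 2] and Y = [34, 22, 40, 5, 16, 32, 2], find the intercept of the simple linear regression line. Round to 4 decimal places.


First find the slope: b1 = 2.8686.
Means: xbar = 9.2857, ybar = 21.5714.
b0 = ybar - b1 * xbar = 21.5714 - 2.8686 * 9.2857 = -5.0653.

-5.0653


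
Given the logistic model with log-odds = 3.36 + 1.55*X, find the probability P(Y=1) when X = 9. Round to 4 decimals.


Compute z = 3.36 + (1.55)(9) = 17.3100.
exp(-z) = 0.0000.
P = 1/(1 + 0.0000) = 1.0000.

1.0000


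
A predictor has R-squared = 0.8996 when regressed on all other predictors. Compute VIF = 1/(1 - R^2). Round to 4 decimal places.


Denominator: 1 - 0.8996 = 0.1004.
VIF = 1 / 0.1004 = 9.9602.

9.9602


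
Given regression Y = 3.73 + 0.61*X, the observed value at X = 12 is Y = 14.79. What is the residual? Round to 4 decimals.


Compute yhat = 3.73 + (0.61)(12) = 11.0500.
Residual = actual - predicted = 14.79 - 11.0500 = 3.7400.

3.7400


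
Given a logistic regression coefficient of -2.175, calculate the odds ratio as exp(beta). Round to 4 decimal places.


exp(-2.175) = 0.1136.
So the odds ratio is 0.1136.

0.1136


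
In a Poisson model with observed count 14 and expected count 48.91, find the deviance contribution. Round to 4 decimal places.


First: ln(14/48.91) = -1.250925.
Then: 14 * -1.250925 = -17.512950.
y - mu = 14 - 48.91 = -34.91.
D = 2(-17.512950 - -34.91) = 34.794100, which rounds to 34.7941.

34.7941


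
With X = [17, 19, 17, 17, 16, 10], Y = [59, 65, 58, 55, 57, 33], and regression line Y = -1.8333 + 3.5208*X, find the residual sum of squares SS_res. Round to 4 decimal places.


For each point, residual = actual - predicted.
Residuals: [0.9797, -0.0619, -0.0203, -3.0203, 2.5005, -0.3747].
Sum of squared residuals = 16.4792.

16.4792


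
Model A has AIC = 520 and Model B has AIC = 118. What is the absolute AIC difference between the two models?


Compute |520 - 118| = 402.
Model B has the smaller AIC.

402


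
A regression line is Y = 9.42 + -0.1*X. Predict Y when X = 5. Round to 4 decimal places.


Predicted value:
Y = 9.42 + (-0.1)(5) = 9.42 + -0.5000 = 8.9200.

8.9200


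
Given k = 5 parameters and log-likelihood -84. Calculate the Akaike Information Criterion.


AIC = 2*5 - 2*(-84).
= 10 + 168 = 178.

178


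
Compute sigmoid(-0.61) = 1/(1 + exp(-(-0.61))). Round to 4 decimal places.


First, exp(0.6100) = 1.8404.
Then sigma(z) = 1/(1 + 1.8404) = 0.3521.

0.3521


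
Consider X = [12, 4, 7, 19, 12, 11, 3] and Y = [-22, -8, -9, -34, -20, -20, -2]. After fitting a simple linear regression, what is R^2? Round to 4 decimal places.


Fit the OLS line: b0 = 2.3115, b1 = -1.9291.
SSres = 17.0787.
SStot = 699.7143.
R^2 = 1 - 17.0787/699.7143 = 0.9756.

0.9756


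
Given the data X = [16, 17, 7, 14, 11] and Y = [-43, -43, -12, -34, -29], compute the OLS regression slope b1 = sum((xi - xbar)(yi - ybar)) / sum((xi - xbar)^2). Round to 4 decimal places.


Calculate xbar = 13.0000, ybar = -32.2000.
S_xx = 66.0000, S_xy = -205.0000.
Using b1 = S_xy / S_xx = -205.0000 / 66.0000, we get b1 = -3.1061.

-3.1061


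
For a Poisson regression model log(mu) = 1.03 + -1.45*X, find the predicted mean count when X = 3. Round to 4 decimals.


Linear predictor: eta = 1.03 + (-1.45)(3) = -3.3200.
Expected count: mu = exp(-3.3200) = 0.0362.

0.0362


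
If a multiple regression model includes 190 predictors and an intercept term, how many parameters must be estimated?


Including the intercept, the model has 190 predictor coefficients + 1 intercept.
Total = 191.

191


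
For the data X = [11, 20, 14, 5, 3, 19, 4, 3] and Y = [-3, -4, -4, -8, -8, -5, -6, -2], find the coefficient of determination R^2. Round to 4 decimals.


Fit the OLS line: b0 = -6.0238, b1 = 0.1037.
SSres = 30.1639.
SStot = 34.0000.
R^2 = 1 - 30.1639/34.0000 = 0.1128.

0.1128


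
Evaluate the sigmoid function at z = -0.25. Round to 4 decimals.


exp(0.2500) = 1.2840.
1 + exp(-z) = 2.2840.
sigmoid = 1/2.2840 = 0.4378.

0.4378


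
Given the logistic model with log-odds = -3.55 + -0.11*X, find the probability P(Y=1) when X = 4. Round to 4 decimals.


Compute z = -3.55 + (-0.11)(4) = -3.9900.
exp(-z) = 54.0549.
P = 1/(1 + 54.0549) = 0.0182.

0.0182


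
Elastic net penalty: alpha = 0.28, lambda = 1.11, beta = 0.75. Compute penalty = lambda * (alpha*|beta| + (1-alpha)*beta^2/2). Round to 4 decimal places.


L1 component = 0.28 * |0.75| = 0.2100.
L2 component = 0.72 * 0.75^2 / 2 = 0.2025.
Penalty = 1.11 * (0.2100 + 0.2025) = 1.11 * 0.4125 = 0.4579.

0.4579


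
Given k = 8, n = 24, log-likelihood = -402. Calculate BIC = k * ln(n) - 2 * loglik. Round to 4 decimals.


Compute k*ln(n) = 8*ln(24) = 8*3.178054 = 25.424432.
Then -2*loglik = 804.
BIC = 25.424432 + 804 = 829.424432, which rounds to 829.4244.

829.4244


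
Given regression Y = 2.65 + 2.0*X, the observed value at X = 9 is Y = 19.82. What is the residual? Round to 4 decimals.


Predicted = 2.65 + 2.0 * 9 = 20.6500.
Residual = 19.82 - 20.6500 = -0.8300.

-0.8300


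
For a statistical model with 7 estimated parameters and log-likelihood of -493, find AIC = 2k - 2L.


AIC = 2*7 - 2*(-493).
= 14 + 986 = 1000.

1000


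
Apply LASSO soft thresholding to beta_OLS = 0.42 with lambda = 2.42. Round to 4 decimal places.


Check: |0.42| = 0.42 vs lambda = 2.42.
Since |beta| <= lambda, the coefficient is set to 0.
Soft-thresholded coefficient = 0.0000.

0.0000


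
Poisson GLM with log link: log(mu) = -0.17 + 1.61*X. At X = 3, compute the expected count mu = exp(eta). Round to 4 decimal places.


eta = -0.17 + 1.61 * 3 = 4.6600.
mu = exp(4.6600) = 105.6361.

105.6361


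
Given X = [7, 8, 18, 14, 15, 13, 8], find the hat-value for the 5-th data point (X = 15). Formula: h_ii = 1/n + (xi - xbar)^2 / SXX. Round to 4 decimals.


n = 7, xbar = 11.8571.
SXX = sum((xi - xbar)^2) = 106.8571.
h = 1/7 + (15 - 11.8571)^2 / 106.8571 = 0.2353.

0.2353


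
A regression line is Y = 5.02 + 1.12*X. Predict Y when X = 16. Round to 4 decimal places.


Plug X = 16 into Y = 5.02 + 1.12*X:
Y = 5.02 + 17.9200 = 22.9400.

22.9400


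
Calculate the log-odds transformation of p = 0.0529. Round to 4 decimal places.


Compute the odds: 0.0529/0.9471 = 0.0559.
Take the natural log: ln(0.0559) = -2.8850.

-2.8850


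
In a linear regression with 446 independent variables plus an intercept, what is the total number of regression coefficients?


Each predictor gets one coefficient, plus one intercept.
Total parameters = 446 + 1 = 447.

447


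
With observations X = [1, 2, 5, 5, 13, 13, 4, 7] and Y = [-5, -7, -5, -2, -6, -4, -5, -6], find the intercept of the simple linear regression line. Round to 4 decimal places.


First find the slope: b1 = 0.0275.
Means: xbar = 6.2500, ybar = -5.0000.
b0 = ybar - b1 * xbar = -5.0000 - 0.0275 * 6.2500 = -5.1718.

-5.1718


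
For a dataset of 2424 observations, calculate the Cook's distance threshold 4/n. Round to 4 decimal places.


Using the rule of thumb:
Threshold = 4 / 2424 = 0.0017.

0.0017


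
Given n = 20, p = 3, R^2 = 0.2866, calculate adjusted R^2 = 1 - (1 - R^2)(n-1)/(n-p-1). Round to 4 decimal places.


Using the formula:
(1 - 0.2866) = 0.7134.
Multiply by 19/16: 0.7134 * 19 = 13.5546, then 13.5546 / 16 = 0.8472.
Adj R^2 = 1 - 0.8472 = 0.1528.

0.1528


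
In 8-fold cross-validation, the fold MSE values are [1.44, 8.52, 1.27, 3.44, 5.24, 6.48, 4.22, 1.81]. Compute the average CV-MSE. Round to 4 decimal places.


Total MSE across folds = 32.4200.
CV-MSE = 32.4200/8 = 4.0525.

4.0525


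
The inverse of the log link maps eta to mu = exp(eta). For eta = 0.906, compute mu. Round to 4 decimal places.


The inverse log link gives:
mu = exp(0.906) = 2.4744.

2.4744


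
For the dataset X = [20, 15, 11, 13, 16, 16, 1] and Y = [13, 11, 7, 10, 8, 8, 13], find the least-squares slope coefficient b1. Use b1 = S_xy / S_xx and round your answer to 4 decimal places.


The sample means are xbar = 13.1429 and ybar = 10.0000.
Compute S_xx = 218.8571 and S_xy = -19.0000.
Slope b1 = S_xy / S_xx = -19.0000 / 218.8571 = -0.0868.

-0.0868


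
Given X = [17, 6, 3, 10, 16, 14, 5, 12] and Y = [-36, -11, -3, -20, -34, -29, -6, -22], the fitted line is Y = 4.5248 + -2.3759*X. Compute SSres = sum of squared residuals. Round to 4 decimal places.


Compute predicted values, then residuals = yi - yhat_i.
Residuals: [-0.1345, -1.2694, -0.3971, -0.7658, -0.5104, -0.2622, 1.3547, 1.9860].
SSres = sum(residual^2) = 8.4823.

8.4823


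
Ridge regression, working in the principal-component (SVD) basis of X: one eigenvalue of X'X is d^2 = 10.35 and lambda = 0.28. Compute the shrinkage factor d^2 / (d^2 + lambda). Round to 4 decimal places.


Compute the denominator: 10.35 + 0.28 = 10.6300.
Shrinkage factor = 10.35 / 10.6300 = 0.9737.

0.9737


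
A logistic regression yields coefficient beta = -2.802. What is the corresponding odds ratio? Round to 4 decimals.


Odds ratio = exp(beta) = exp(-2.802).
= 0.0607.

0.0607


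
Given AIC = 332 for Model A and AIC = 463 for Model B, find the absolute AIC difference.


Compute |332 - 463| = 131.
Model A has the smaller AIC.

131


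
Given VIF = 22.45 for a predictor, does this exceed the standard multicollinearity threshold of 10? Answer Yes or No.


Compare VIF = 22.45 to the threshold of 10.
22.45 >= 10, so the answer is Yes.

Yes


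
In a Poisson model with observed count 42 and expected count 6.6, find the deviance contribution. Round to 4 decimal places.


y/mu = 42/6.6 = 6.363636 (approx.), and ln(42/6.6) = 1.850600.
y * ln(y/mu) = 42 * 1.850600 = 77.725200.
y - mu = 35.4.
D = 2 * (77.725200 - 35.4) = 84.650400, which rounds to 84.6504.

84.6504


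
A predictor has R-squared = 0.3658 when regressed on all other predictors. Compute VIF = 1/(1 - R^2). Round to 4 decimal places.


Using VIF = 1/(1 - R^2_j):
1 - 0.3658 = 0.6342.
VIF = 1.5768.

1.5768


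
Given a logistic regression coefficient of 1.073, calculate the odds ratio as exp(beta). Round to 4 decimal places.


The odds ratio is computed as:
OR = e^(1.073) = 2.9241.

2.9241


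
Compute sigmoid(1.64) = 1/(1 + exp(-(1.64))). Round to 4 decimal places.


Compute exp(-1.6400) = 0.1940.
Sigmoid = 1 / (1 + 0.1940) = 1 / 1.1940 = 0.8375.

0.8375


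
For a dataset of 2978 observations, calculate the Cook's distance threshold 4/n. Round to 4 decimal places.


Cook's distance cutoff = 4/n = 4/2978.
= 0.0013.

0.0013


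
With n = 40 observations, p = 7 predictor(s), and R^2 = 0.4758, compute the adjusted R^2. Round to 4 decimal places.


Using the formula:
(1 - 0.4758) = 0.5242.
Multiply by 39/32: 0.5242 * 39 = 20.4438, then 20.4438 / 32 = 0.6389.
Adj R^2 = 1 - 0.6389 = 0.3611.

0.3611


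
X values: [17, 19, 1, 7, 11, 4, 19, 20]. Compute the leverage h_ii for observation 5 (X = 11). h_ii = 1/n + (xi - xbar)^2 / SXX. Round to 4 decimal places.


Compute xbar = 12.2500 with n = 8 observations.
SXX = 397.5000.
Leverage = 1/8 + (11 - 12.2500)^2/397.5000 = 0.1289.

0.1289


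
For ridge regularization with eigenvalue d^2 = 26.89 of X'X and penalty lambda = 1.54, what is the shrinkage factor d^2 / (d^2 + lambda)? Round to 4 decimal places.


Compute the denominator: 26.89 + 1.54 = 28.4300.
Shrinkage factor = 26.89 / 28.4300 = 0.9458.

0.9458


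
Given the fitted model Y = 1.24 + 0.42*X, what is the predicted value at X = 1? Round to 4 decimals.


Plug X = 1 into Y = 1.24 + 0.42*X:
Y = 1.24 + 0.4200 = 1.6600.

1.6600


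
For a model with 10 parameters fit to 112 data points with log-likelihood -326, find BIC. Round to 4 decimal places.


Compute k*ln(n) = 10*ln(112) = 10*4.718499 = 47.184990.
Then -2*loglik = 652.
BIC = 47.184990 + 652 = 699.184990, which rounds to 699.1850.

699.1850


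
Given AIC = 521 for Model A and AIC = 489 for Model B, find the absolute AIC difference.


|AIC_A - AIC_B| = |521 - 489| = 32.
Model B is preferred (lower AIC).

32


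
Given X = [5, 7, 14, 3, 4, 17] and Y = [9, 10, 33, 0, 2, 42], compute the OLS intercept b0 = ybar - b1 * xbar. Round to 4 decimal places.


The slope is b1 = 2.9821.
Sample means are xbar = 8.3333 and ybar = 16.0000.
Intercept: b0 = 16.0000 - (2.9821)(8.3333) = -8.8506.

-8.8506


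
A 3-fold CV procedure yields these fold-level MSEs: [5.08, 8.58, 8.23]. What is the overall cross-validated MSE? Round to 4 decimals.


Sum of fold MSEs = 21.8900.
Average = 21.8900 / 3 = 7.2967.

7.2967


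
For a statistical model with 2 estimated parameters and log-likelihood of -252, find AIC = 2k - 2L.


AIC = 2k - 2*loglik = 2(2) - 2(-252).
= 4 + 504 = 508.

508


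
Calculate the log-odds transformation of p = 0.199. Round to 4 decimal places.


The odds are p/(1-p) = 0.199 / 0.801 = 0.2484.
logit(p) = ln(0.2484) = -1.3926.

-1.3926


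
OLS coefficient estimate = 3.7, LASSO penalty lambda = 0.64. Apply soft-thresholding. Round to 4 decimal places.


Check: |3.7| = 3.7 vs lambda = 0.64.
Since |beta| > lambda, coefficient = sign(beta)*(|beta| - lambda) = 3.0600.
Soft-thresholded coefficient = 3.0600.

3.0600


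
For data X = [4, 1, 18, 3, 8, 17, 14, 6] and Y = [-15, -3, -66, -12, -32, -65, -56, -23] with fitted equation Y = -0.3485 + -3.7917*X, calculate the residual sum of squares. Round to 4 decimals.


Predicted values from Y = -0.3485 + -3.7917*X.
Residuals: [0.5153, 1.1402, 2.5991, -0.2764, -1.3179, -0.1926, -2.5677, 0.0987].
SSres = 16.7741.

16.7741


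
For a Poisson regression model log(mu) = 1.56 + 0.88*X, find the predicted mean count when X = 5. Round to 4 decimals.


Linear predictor: eta = 1.56 + (0.88)(5) = 5.9600.
Expected count: mu = exp(5.9600) = 387.6101.

387.6101


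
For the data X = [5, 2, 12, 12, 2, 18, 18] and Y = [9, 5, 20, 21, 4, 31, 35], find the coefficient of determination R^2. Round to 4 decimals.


After computing the OLS fit (b0=0.4243, b1=1.7685):
SSres = 13.3828, SStot = 916.8571.
R^2 = 1 - 13.3828/916.8571 = 0.9854.

0.9854


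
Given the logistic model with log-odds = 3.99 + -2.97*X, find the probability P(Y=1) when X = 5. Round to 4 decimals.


z = 3.99 + -2.97 * 5 = -10.8600.
Sigmoid: P = 1 / (1 + exp(10.8600)) = 0.0000.

0.0000


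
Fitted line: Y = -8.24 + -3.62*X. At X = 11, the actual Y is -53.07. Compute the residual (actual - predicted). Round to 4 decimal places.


Fitted value at X = 11 is yhat = -8.24 + -3.62*11 = -48.0600.
Residual = -53.07 - -48.0600 = -5.0100.

-5.0100


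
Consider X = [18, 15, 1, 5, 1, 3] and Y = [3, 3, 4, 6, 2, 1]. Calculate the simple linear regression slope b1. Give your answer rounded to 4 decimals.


First compute the means: xbar = 7.1667, ybar = 3.1667.
Then S_xx = sum((xi - xbar)^2) = 276.8333.
S_xy = sum((xi - xbar)(yi - ybar)) = 1.8333.
b1 = S_xy / S_xx = 1.8333 / 276.8333 = 0.0066.

0.0066


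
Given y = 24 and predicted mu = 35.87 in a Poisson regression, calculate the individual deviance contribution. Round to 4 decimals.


y/mu = 24/35.87 = 0.669083 (approx.), and ln(24/35.87) = -0.401847.
y * ln(y/mu) = 24 * -0.401847 = -9.644328.
y - mu = -11.87.
D = 2 * (-9.644328 - -11.87) = 4.451344, which rounds to 4.4513.

4.4513


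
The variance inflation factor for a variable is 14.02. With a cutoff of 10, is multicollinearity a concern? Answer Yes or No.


Check: VIF = 14.02 vs threshold = 10.
Since 14.02 >= 10, the answer is Yes.

Yes
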